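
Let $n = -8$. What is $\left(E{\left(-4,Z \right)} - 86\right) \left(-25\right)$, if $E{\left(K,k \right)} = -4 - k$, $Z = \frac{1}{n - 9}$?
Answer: $\frac{38225}{17} \approx 2248.5$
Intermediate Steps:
$Z = - \frac{1}{17}$ ($Z = \frac{1}{-8 - 9} = \frac{1}{-17} = - \frac{1}{17} \approx -0.058824$)
$\left(E{\left(-4,Z \right)} - 86\right) \left(-25\right) = \left(\left(-4 - - \frac{1}{17}\right) - 86\right) \left(-25\right) = \left(\left(-4 + \frac{1}{17}\right) - 86\right) \left(-25\right) = \left(- \frac{67}{17} - 86\right) \left(-25\right) = \left(- \frac{1529}{17}\right) \left(-25\right) = \frac{38225}{17}$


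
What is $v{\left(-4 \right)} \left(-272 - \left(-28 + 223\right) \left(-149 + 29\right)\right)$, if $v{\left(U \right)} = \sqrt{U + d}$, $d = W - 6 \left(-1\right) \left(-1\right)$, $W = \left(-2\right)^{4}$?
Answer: $23128 \sqrt{6} \approx 56652.0$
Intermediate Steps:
$W = 16$
$d = 10$ ($d = 16 - 6 \left(-1\right) \left(-1\right) = 16 - \left(-6\right) \left(-1\right) = 16 - 6 = 10$)
$v{\left(U \right)} = \sqrt{10 + U}$ ($v{\left(U \right)} = \sqrt{U + 10} = \sqrt{10 + U}$)
$v{\left(-4 \right)} \left(-272 - \left(-28 + 223\right) \left(-149 + 29\right)\right) = \sqrt{10 - 4} \left(-272 - \left(-28 + 223\right) \left(-149 + 29\right)\right) = \sqrt{6} \left(-272 - 195 \left(-120\right)\right) = \sqrt{6} \left(-272 - -23400\right) = \sqrt{6} \left(-272 + 23400\right) = \sqrt{6} \cdot 23128 = 23128 \sqrt{6}$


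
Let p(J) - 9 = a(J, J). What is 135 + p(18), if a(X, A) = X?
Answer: 162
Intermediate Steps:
p(J) = 9 + J
135 + p(18) = 135 + (9 + 18) = 135 + 27 = 162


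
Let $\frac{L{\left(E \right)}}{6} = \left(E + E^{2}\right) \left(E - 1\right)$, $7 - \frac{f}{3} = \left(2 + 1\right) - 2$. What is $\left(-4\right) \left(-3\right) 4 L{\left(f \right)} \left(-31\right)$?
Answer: $-51907392$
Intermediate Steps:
$f = 18$ ($f = 21 - 3 \left(\left(2 + 1\right) - 2\right) = 21 - 3 \left(3 - 2\right) = 21 - 3 = 18$)
$L{\left(E \right)} = 6 \left(-1 + E\right) \left(E + E^{2}\right)$ ($L{\left(E \right)} = 6 \left(E + E^{2}\right) \left(E - 1\right) = 6 \left(E + E^{2}\right) \left(-1 + E\right) = 6 \left(-1 + E\right) \left(E + E^{2}\right)$)
$\left(-4\right) \left(-3\right) 4 L{\left(f \right)} \left(-31\right) = \left(-4\right) \left(-3\right) 4 \cdot 6 \cdot 18 \left(-1 + 18^{2}\right) \left(-31\right) = 12 \cdot 4 \cdot 6 \cdot 18 \left(-1 + 324\right) \left(-31\right) = 48 \cdot 6 \cdot 18 \cdot 323 \left(-31\right) = 48 \cdot 34884 \left(-31\right) = 1674432 \left(-31\right) = -51907392$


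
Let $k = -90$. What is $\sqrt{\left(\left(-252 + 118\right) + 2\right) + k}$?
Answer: $i \sqrt{222} \approx 14.9 i$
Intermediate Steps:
$\sqrt{\left(\left(-252 + 118\right) + 2\right) + k} = \sqrt{\left(\left(-252 + 118\right) + 2\right) - 90} = \sqrt{\left(-134 + 2\right) - 90} = \sqrt{-132 - 90} = \sqrt{-222} = i \sqrt{222}$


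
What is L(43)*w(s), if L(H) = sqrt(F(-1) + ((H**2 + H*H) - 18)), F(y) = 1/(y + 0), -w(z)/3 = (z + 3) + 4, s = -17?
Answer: 30*sqrt(3679) ≈ 1819.6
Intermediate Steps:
w(z) = -21 - 3*z (w(z) = -3*((z + 3) + 4) = -3*((3 + z) + 4) = -3*(7 + z) = -21 - 3*z)
F(y) = 1/y
L(H) = sqrt(-19 + 2*H**2) (L(H) = sqrt(1/(-1) + ((H**2 + H*H) - 18)) = sqrt(-1 + ((H**2 + H**2) - 18)) = sqrt(-1 + (2*H**2 - 18)) = sqrt(-1 + (-18 + 2*H**2)) = sqrt(-19 + 2*H**2))
L(43)*w(s) = sqrt(-19 + 2*43**2)*(-21 - 3*(-17)) = sqrt(-19 + 2*1849)*(-21 + 51) = sqrt(-19 + 3698)*30 = sqrt(3679)*30 = 30*sqrt(3679)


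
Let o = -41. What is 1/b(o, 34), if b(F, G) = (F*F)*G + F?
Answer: 1/57113 ≈ 1.7509e-5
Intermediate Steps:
b(F, G) = F + G*F**2 (b(F, G) = F**2*G + F = G*F**2 + F = F + G*F**2)
1/b(o, 34) = 1/(-41*(1 - 41*34)) = 1/(-41*(1 - 1394)) = 1/(-41*(-1393)) = 1/57113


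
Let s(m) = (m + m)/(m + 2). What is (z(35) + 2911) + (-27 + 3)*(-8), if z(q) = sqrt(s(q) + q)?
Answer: 3103 + sqrt(50505)/37 ≈ 3109.1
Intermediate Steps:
s(m) = 2*m/(2 + m) (s(m) = (2*m)/(2 + m) = 2*m/(2 + m))
z(q) = sqrt(q + 2*q/(2 + q)) (z(q) = sqrt(2*q/(2 + q) + q) = sqrt(q + 2*q/(2 + q)))
(z(35) + 2911) + (-27 + 3)*(-8) = (sqrt(35*(4 + 35)/(2 + 35)) + 2911) + (-27 + 3)*(-8) = (sqrt(35*39/37) + 2911) - 24*(-8) = (sqrt(35*(1/37)*39) + 2911) + 192 = (sqrt(1365/37) + 2911) + 192 = (sqrt(50505)/37 + 2911) + 192 = (2911 + sqrt(50505)/37) + 192 = 3103 + sqrt(50505)/37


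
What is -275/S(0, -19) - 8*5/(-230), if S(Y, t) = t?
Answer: 6401/437 ≈ 14.648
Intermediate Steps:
-275/S(0, -19) - 8*5/(-230) = -275/(-19) - 8*5/(-230) = -275*(-1/19) - 40*(-1/230) = 275/19 + 4/23 = 6401/437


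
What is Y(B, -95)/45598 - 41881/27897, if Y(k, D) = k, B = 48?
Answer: -954175391/636023703 ≈ -1.5002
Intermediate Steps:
Y(B, -95)/45598 - 41881/27897 = 48/45598 - 41881/27897 = 48*(1/45598) - 41881*1/27897 = 24/22799 - 41881/27897 = -954175391/636023703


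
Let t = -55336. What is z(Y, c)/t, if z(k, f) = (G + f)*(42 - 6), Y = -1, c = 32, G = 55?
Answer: -783/13834 ≈ -0.056600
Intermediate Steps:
z(k, f) = 1980 + 36*f (z(k, f) = (55 + f)*(42 - 6) = (55 + f)*36 = 1980 + 36*f)
z(Y, c)/t = (1980 + 36*32)/(-55336) = (1980 + 1152)*(-1/55336) = 3132*(-1/55336) = -783/13834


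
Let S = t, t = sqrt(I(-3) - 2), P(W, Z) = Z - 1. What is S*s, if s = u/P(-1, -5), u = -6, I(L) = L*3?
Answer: I*sqrt(11) ≈ 3.3166*I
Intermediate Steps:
P(W, Z) = -1 + Z
I(L) = 3*L
t = I*sqrt(11) (t = sqrt(3*(-3) - 2) = sqrt(-9 - 2) = sqrt(-11) = I*sqrt(11) ≈ 3.3166*I)
S = I*sqrt(11) ≈ 3.3166*I
s = 1 (s = -6/(-1 - 5) = -6/(-6) = -6*(-1/6) = 1)
S*s = (I*sqrt(11))*1 = I*sqrt(11)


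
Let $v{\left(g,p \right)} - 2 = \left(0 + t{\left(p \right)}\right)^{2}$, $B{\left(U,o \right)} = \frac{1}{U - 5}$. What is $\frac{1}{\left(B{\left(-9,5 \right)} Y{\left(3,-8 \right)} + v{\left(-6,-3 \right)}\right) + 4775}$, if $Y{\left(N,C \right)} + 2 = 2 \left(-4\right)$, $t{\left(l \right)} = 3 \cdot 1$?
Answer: $\frac{7}{33507} \approx 0.00020891$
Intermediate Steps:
$t{\left(l \right)} = 3$
$B{\left(U,o \right)} = \frac{1}{-5 + U}$
$Y{\left(N,C \right)} = -10$ ($Y{\left(N,C \right)} = -2 + 2 \left(-4\right) = -2 - 8 = -10$)
$v{\left(g,p \right)} = 11$ ($v{\left(g,p \right)} = 2 + \left(0 + 3\right)^{2} = 2 + 3^{2} = 2 + 9 = 11$)
$\frac{1}{\left(B{\left(-9,5 \right)} Y{\left(3,-8 \right)} + v{\left(-6,-3 \right)}\right) + 4775} = \frac{1}{\left(\frac{1}{-5 - 9} \left(-10\right) + 11\right) + 4775} = \frac{1}{\left(\frac{1}{-14} \left(-10\right) + 11\right) + 4775} = \frac{1}{\left(\left(- \frac{1}{14}\right) \left(-10\right) + 11\right) + 4775} = \frac{1}{\left(\frac{5}{7} + 11\right) + 4775} = \frac{1}{\frac{82}{7} + 4775} = \frac{1}{\frac{33507}{7}} = \frac{7}{33507}$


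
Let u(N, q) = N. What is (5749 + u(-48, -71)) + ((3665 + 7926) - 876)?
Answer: 16416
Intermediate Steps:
(5749 + u(-48, -71)) + ((3665 + 7926) - 876) = (5749 - 48) + ((3665 + 7926) - 876) = 5701 + (11591 - 876) = 5701 + 10715 = 16416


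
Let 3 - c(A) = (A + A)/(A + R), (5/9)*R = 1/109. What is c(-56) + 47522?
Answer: 1449974235/30511 ≈ 47523.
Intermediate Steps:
R = 9/545 (R = (9/5)/109 = (9/5)*(1/109) = 9/545 ≈ 0.016514)
c(A) = 3 - 2*A/(9/545 + A) (c(A) = 3 - (A + A)/(A + 9/545) = 3 - 2*A/(9/545 + A))
c(-56) + 47522 = (27 + 545*(-56))/(9 + 545*(-56)) + 47522 = (27 - 30520)/(9 - 30520) + 47522 = -30493/(-30511) + 47522 = -1/30511*(-30493) + 47522 = 30493/30511 + 47522 = 1449974235/30511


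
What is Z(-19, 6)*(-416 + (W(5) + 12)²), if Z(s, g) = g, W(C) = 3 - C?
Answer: -1896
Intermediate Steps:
Z(-19, 6)*(-416 + (W(5) + 12)²) = 6*(-416 + ((3 - 1*5) + 12)²) = 6*(-416 + ((3 - 5) + 12)²) = 6*(-416 + (-2 + 12)²) = 6*(-416 + 10²) = 6*(-416 + 100) = 6*(-316) = -1896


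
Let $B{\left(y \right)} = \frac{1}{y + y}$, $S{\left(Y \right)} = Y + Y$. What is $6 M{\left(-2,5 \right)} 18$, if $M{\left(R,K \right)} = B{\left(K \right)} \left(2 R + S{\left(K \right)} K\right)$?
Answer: $\frac{2484}{5} \approx 496.8$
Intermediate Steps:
$S{\left(Y \right)} = 2 Y$
$B{\left(y \right)} = \frac{1}{2 y}$
$M{\left(R,K \right)} = \frac{2 R + 2 K^{2}}{2 K}$ ($M{\left(R,K \right)} = \frac{1}{2 K} \left(2 R + 2 K K\right) = \frac{1}{2 K} \left(2 R + 2 K^{2}\right) = \frac{2 R + 2 K^{2}}{2 K}$)
$6 M{\left(-2,5 \right)} 18 = 6 \left(5 - \frac{2}{5}\right) 18 = 6 \cdot \frac{23}{5} \cdot 18 = \frac{138}{5} \cdot 18 = \frac{2484}{5}$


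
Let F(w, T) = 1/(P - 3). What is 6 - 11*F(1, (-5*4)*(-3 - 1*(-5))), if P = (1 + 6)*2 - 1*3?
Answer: 37/8 ≈ 4.6250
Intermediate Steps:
P = 11 (P = 7*2 - 3 = 14 - 3 = 11)
F(w, T) = ⅛ (F(w, T) = 1/(11 - 3) = 1/8 = ⅛)
6 - 11*F(1, (-5*4)*(-3 - 1*(-5))) = 6 - 11*⅛ = 6 - 11/8 = 37/8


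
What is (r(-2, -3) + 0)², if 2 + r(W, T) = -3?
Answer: 25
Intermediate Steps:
r(W, T) = -5 (r(W, T) = -2 - 3 = -5)
(r(-2, -3) + 0)² = (-5 + 0)² = (-5)² = 25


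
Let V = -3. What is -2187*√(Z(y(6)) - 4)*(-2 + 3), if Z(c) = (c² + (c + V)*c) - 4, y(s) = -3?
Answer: -2187*√19 ≈ -9532.9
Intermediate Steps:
Z(c) = -4 + c² + c*(-3 + c) (Z(c) = (c² + (c - 3)*c) - 4 = (c² + (-3 + c)*c) - 4 = (c² + c*(-3 + c)) - 4 = -4 + c² + c*(-3 + c))
-2187*√(Z(y(6)) - 4)*(-2 + 3) = -2187*√((-4 - 3*(-3) + 2*(-3)²) - 4)*(-2 + 3) = -2187*√((-4 + 9 + 2*9) - 4) = -2187*√((-4 + 9 + 18) - 4) = -2187*√(23 - 4) = -2187*√19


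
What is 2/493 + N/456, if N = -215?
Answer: -105083/224808 ≈ -0.46743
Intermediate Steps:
2/493 + N/456 = 2/493 - 215/456 = -105083/224808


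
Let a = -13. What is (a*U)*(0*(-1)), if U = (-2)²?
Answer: 0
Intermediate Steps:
U = 4
(a*U)*(0*(-1)) = (-13*4)*(0*(-1)) = -52*0 = 0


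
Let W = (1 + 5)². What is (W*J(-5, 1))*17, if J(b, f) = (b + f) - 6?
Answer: -6120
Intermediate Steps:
W = 36 (W = 6² = 36)
J(b, f) = -6 + b + f
(W*J(-5, 1))*17 = (36*(-6 - 5 + 1))*17 = (36*(-10))*17 = -360*17 = -6120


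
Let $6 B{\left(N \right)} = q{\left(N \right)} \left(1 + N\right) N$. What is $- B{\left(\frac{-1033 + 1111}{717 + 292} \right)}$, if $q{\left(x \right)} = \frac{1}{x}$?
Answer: $- \frac{1087}{6054} \approx -0.17955$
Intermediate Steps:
$B{\left(N \right)} = \frac{1}{6} + \frac{N}{6}$ ($B{\left(N \right)} = \frac{\frac{1 + N}{N} N}{6} = \frac{1 + N}{6} = \frac{1}{6} + \frac{N}{6}$)
$- B{\left(\frac{-1033 + 1111}{717 + 292} \right)} = - (\frac{1}{6} + \frac{\left(-1033 + 1111\right) \frac{1}{717 + 292}}{6}) = - (\frac{1}{6} + \frac{78 \cdot \frac{1}{1009}}{6}) = - (\frac{1}{6} + \frac{1}{6} \cdot \frac{78}{1009}) = - (\frac{1}{6} + \frac{13}{1009}) = \left(-1\right) \frac{1087}{6054} = - \frac{1087}{6054}$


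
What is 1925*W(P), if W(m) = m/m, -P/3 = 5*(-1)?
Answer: 1925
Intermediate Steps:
P = 15 (P = -15*(-1) = -3*(-5) = 15)
W(m) = 1
1925*W(P) = 1925*1 = 1925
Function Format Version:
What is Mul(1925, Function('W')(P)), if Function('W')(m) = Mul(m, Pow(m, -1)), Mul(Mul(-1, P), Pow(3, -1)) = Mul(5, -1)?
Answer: 1925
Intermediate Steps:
P = 15 (P = Mul(-3, Mul(5, -1)) = Mul(-3, -5) = 15)
Function('W')(m) = 1
Mul(1925, Function('W')(P)) = Mul(1925, 1) = 1925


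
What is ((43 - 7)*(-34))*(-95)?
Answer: 116280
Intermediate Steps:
((43 - 7)*(-34))*(-95) = (36*(-34))*(-95) = -1224*(-95) = 116280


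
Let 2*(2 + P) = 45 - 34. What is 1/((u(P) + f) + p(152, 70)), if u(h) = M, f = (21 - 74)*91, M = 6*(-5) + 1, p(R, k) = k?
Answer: -1/4782 ≈ -0.00020912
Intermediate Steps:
M = -29 (M = -30 + 1 = -29)
P = 7/2 (P = -2 + (45 - 34)/2 = -2 + (½)*11 = -2 + 11/2 = 7/2 ≈ 3.5000)
f = -4823 (f = -53*91 = -4823)
u(h) = -29
1/((u(P) + f) + p(152, 70)) = 1/((-29 - 4823) + 70) = 1/(-4852 + 70) = 1/(-4782) = -1/4782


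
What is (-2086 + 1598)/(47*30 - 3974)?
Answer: 122/641 ≈ 0.19033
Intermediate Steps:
(-2086 + 1598)/(47*30 - 3974) = -488/(1410 - 3974) = -488/(-2564) = -488*(-1/2564) = 122/641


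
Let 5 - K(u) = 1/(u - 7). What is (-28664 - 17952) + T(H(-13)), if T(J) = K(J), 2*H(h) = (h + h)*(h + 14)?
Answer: -932219/20 ≈ -46611.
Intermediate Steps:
K(u) = 5 - 1/(-7 + u) (K(u) = 5 - 1/(u - 7) = 5 - 1/(-7 + u))
H(h) = h*(14 + h) (H(h) = ((h + h)*(h + 14))/2 = ((2*h)*(14 + h))/2 = (2*h*(14 + h))/2 = h*(14 + h))
T(J) = (-36 + 5*J)/(-7 + J)
(-28664 - 17952) + T(H(-13)) = (-28664 - 17952) + (-36 + 5*(-13*(14 - 13)))/(-7 - 13*(14 - 13)) = -46616 + (-36 + 5*(-13*1))/(-7 - 13*1) = -46616 + (-36 + 5*(-13))/(-7 - 13) = -46616 + (-36 - 65)/(-20) = -46616 - 1/20*(-101) = -46616 + 101/20 = -932219/20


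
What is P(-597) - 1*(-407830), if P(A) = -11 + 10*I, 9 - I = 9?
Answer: 407819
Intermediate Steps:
I = 0 (I = 9 - 1*9 = 9 - 9 = 0)
P(A) = -11 (P(A) = -11 + 10*0 = -11 + 0 = -11)
P(-597) - 1*(-407830) = -11 - 1*(-407830) = -11 + 407830 = 407819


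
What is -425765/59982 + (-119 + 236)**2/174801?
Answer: -24534351389/3494971194 ≈ -7.0199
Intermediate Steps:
-425765/59982 + (-119 + 236)**2/174801 = -425765*1/59982 + 117**2*(1/174801) = -425765/59982 + 13689*(1/174801) = -425765/59982 + 4563/58267 = -24534351389/3494971194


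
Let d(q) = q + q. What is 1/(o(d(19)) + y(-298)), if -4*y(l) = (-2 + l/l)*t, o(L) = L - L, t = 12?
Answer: 1/3 ≈ 0.33333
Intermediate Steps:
d(q) = 2*q
o(L) = 0
y(l) = 3 (y(l) = -(-2 + l/l)*12/4 = -(-2 + 1)*12/4 = -(-1)*12/4 = -1/4*(-12) = 3)
1/(o(d(19)) + y(-298)) = 1/(0 + 3) = 1/3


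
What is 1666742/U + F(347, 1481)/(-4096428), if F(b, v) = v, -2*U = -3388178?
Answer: 6825179651767/6939713614092 ≈ 0.98350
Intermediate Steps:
U = 1694089 (U = -½*(-3388178) = 1694089)
1666742/U + F(347, 1481)/(-4096428) = 1666742/1694089 + 1481/(-4096428) = 1666742*(1/1694089) + 1481*(-1/4096428) = 1666742/1694089 - 1481/4096428 = 6825179651767/6939713614092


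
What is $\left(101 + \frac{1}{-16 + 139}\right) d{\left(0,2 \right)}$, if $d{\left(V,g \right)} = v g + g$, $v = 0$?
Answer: $\frac{24848}{123} \approx 202.02$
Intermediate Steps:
$d{\left(V,g \right)} = g$ ($d{\left(V,g \right)} = 0 g + g = 0 + g = g$)
$\left(101 + \frac{1}{-16 + 139}\right) d{\left(0,2 \right)} = \left(101 + \frac{1}{-16 + 139}\right) 2 = \left(101 + \frac{1}{123}\right) 2 = \frac{12424}{123} \cdot 2 = \frac{24848}{123}$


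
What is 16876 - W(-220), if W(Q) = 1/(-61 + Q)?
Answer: 4742157/281 ≈ 16876.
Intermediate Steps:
16876 - W(-220) = 16876 - 1/(-61 - 220) = 16876 - 1/(-281) = 16876 - 1*(-1/281) = 16876 + 1/281 = 4742157/281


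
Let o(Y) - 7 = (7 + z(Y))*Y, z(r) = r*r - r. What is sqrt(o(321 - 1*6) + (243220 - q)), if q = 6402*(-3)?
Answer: 74*sqrt(5738) ≈ 5605.5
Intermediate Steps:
z(r) = r**2 - r
q = -19206
o(Y) = 7 + Y*(7 + Y*(-1 + Y)) (o(Y) = 7 + (7 + Y*(-1 + Y))*Y = 7 + Y*(7 + Y*(-1 + Y)))
sqrt(o(321 - 1*6) + (243220 - q)) = sqrt((7 + 7*(321 - 1*6) + (321 - 1*6)**2*(-1 + (321 - 1*6))) + (243220 - 1*(-19206))) = sqrt((7 + 7*(321 - 6) + (321 - 6)**2*(-1 + (321 - 6))) + (243220 + 19206)) = sqrt((7 + 7*315 + 315**2*(-1 + 315)) + 262426) = sqrt((7 + 2205 + 99225*314) + 262426) = sqrt((7 + 2205 + 31156650) + 262426) = sqrt(31158862 + 262426) = sqrt(31421288) = 74*sqrt(5738)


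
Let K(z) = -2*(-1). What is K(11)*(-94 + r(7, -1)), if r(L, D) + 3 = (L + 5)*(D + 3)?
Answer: -146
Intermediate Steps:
K(z) = 2
r(L, D) = -3 + (3 + D)*(5 + L) (r(L, D) = -3 + (L + 5)*(D + 3) = -3 + (5 + L)*(3 + D) = -3 + (3 + D)*(5 + L))
K(11)*(-94 + r(7, -1)) = 2*(-94 + (12 + 3*7 + 5*(-1) - 1*7)) = 2*(-94 + (12 + 21 - 5 - 7)) = 2*(-94 + 21) = 2*(-73) = -146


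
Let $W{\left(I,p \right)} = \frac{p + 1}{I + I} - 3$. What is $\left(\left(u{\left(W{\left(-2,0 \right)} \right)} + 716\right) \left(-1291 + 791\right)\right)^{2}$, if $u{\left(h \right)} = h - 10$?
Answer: $123464390625$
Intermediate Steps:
$W{\left(I,p \right)} = -3 + \frac{1 + p}{2 I}$ ($W{\left(I,p \right)} = \frac{1 + p}{2 I} - 3 = -3 + \frac{1 + p}{2 I}$)
$u{\left(h \right)} = -10 + h$
$\left(\left(u{\left(W{\left(-2,0 \right)} \right)} + 716\right) \left(-1291 + 791\right)\right)^{2} = \left(\left(\left(-10 + \frac{1 + 0 - -12}{2 \left(-2\right)}\right) + 716\right) \left(-1291 + 791\right)\right)^{2} = \left(\left(\left(-10 + \frac{1}{2} \left(- \frac{1}{2}\right) \left(1 + 0 + 12\right)\right) + 716\right) \left(-500\right)\right)^{2} = \left(\left(\left(-10 + \frac{1}{2} \left(- \frac{1}{2}\right) 13\right) + 716\right) \left(-500\right)\right)^{2} = \left(\left(\left(-10 - \frac{13}{4}\right) + 716\right) \left(-500\right)\right)^{2} = \left(\left(- \frac{53}{4} + 716\right) \left(-500\right)\right)^{2} = \left(\frac{2811}{4} \left(-500\right)\right)^{2} = \left(-351375\right)^{2} = 123464390625$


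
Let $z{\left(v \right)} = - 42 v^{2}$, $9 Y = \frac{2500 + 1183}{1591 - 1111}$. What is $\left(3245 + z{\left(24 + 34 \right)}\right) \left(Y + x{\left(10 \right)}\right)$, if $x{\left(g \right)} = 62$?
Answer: $- \frac{37481849489}{4320} \approx -8.6764 \cdot 10^{6}$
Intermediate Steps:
$Y = \frac{3683}{4320}$ ($Y = \frac{\left(2500 + 1183\right) \frac{1}{1591 - 1111}}{9} = \frac{3683 \cdot \frac{1}{480}}{9} = \frac{1}{9} \cdot \frac{3683}{480} = \frac{3683}{4320} \approx 0.85255$)
$\left(3245 + z{\left(24 + 34 \right)}\right) \left(Y + x{\left(10 \right)}\right) = \left(3245 - 42 \left(24 + 34\right)^{2}\right) \left(\frac{3683}{4320} + 62\right) = \left(3245 - 42 \cdot 58^{2}\right) \frac{271523}{4320} = \left(3245 - 141288\right) \frac{271523}{4320} = \left(-138043\right) \frac{271523}{4320} = - \frac{37481849489}{4320}$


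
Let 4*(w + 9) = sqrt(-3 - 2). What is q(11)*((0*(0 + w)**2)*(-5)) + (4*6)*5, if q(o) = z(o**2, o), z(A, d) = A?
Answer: 120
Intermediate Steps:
q(o) = o**2
w = -9 + I*sqrt(5)/4 (w = -9 + sqrt(-3 - 2)/4 = -9 + sqrt(-5)/4 = -9 + (I*sqrt(5))/4 = -9 + I*sqrt(5)/4 ≈ -9.0 + 0.55902*I)
q(11)*((0*(0 + w)**2)*(-5)) + (4*6)*5 = 11**2*((0*(0 + (-9 + I*sqrt(5)/4))**2)*(-5)) + (4*6)*5 = 121*((0*(-9 + I*sqrt(5)/4)**2)*(-5)) + 24*5 = 121*(0*(-5)) + 120 = 121*0 + 120 = 0 + 120 = 120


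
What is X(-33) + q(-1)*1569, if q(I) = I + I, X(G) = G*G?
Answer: -2049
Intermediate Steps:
X(G) = G**2
q(I) = 2*I
X(-33) + q(-1)*1569 = (-33)**2 + (2*(-1))*1569 = 1089 - 2*1569 = 1089 - 3138 = -2049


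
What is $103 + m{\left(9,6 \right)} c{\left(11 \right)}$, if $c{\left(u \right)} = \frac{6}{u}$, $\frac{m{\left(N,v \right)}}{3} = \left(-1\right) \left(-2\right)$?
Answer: $\frac{1169}{11} \approx 106.27$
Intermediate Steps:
$m{\left(N,v \right)} = 6$ ($m{\left(N,v \right)} = 3 \left(\left(-1\right) \left(-2\right)\right) = 3 \cdot 2 = 6$)
$103 + m{\left(9,6 \right)} c{\left(11 \right)} = 103 + 6 \cdot \frac{6}{11} = 103 + \frac{36}{11} = \frac{1169}{11}$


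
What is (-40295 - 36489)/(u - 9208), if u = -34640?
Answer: 9598/5481 ≈ 1.7511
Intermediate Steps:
(-40295 - 36489)/(u - 9208) = (-40295 - 36489)/(-34640 - 9208) = -76784/(-43848) = -76784*(-1/43848) = 9598/5481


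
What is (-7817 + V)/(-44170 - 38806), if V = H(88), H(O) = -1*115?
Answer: 1983/20744 ≈ 0.095594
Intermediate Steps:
H(O) = -115
V = -115
(-7817 + V)/(-44170 - 38806) = (-7817 - 115)/(-44170 - 38806) = -7932/(-82976) = -7932*(-1/82976) = 1983/20744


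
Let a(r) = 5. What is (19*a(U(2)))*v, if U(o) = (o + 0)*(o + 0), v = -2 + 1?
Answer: -95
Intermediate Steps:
v = -1
U(o) = o² (U(o) = o*o = o²)
(19*a(U(2)))*v = (19*5)*(-1) = 95*(-1) = -95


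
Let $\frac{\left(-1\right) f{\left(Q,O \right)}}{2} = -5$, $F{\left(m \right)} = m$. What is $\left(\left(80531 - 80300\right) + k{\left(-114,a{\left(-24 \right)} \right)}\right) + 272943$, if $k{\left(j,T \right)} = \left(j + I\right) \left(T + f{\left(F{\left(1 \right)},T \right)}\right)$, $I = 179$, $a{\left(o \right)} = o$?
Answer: $272264$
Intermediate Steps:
$f{\left(Q,O \right)} = 10$ ($f{\left(Q,O \right)} = \left(-2\right) \left(-5\right) = 10$)
$k{\left(j,T \right)} = \left(10 + T\right) \left(179 + j\right)$ ($k{\left(j,T \right)} = \left(j + 179\right) \left(T + 10\right) = \left(179 + j\right) \left(10 + T\right) = \left(10 + T\right) \left(179 + j\right)$)
$\left(\left(80531 - 80300\right) + k{\left(-114,a{\left(-24 \right)} \right)}\right) + 272943 = \left(\left(80531 - 80300\right) + \left(1790 + 10 \left(-114\right) + 179 \left(-24\right) - -2736\right)\right) + 272943 = \left(\left(80531 - 80300\right) + \left(1790 - 1140 - 4296 + 2736\right)\right) + 272943 = \left(231 - 910\right) + 272943 = -679 + 272943 = 272264$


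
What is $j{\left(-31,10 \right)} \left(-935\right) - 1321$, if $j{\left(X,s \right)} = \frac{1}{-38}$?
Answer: $- \frac{49263}{38} \approx -1296.4$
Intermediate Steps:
$j{\left(X,s \right)} = - \frac{1}{38}$
$j{\left(-31,10 \right)} \left(-935\right) - 1321 = \left(- \frac{1}{38}\right) \left(-935\right) - 1321 = \frac{935}{38} - 1321 = - \frac{49263}{38}$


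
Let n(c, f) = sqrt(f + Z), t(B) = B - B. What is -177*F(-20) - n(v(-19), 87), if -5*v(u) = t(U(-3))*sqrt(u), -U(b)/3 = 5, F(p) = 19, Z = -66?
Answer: -3363 - sqrt(21) ≈ -3367.6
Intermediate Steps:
U(b) = -15 (U(b) = -3*5 = -15)
t(B) = 0
v(u) = 0 (v(u) = -0*sqrt(u) = -1/5*0 = 0)
n(c, f) = sqrt(-66 + f) (n(c, f) = sqrt(f - 66) = sqrt(-66 + f))
-177*F(-20) - n(v(-19), 87) = -177*19 - sqrt(-66 + 87) = -3363 - sqrt(21)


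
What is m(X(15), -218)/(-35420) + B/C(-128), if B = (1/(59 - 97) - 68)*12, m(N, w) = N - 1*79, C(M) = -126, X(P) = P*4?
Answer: 13081183/2018940 ≈ 6.4792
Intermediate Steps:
X(P) = 4*P
m(N, w) = -79 + N (m(N, w) = N - 79 = -79 + N)
B = -15510/19 (B = (1/(-38) - 68)*12 = (-1/38 - 68)*12 = -2585/38*12 = -15510/19 ≈ -816.32)
m(X(15), -218)/(-35420) + B/C(-128) = (-79 + 4*15)/(-35420) - 15510/19/(-126) = (-79 + 60)*(-1/35420) - 15510/19*(-1/126) = -19*(-1/35420) + 2585/399 = 19/35420 + 2585/399 = 13081183/2018940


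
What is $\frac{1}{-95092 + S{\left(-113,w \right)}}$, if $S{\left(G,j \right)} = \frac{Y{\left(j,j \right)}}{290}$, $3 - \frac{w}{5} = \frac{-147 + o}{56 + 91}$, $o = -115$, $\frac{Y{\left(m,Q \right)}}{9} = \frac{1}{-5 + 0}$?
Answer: $- \frac{1450}{137883409} \approx -1.0516 \cdot 10^{-5}$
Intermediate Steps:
$Y{\left(m,Q \right)} = - \frac{9}{5}$ ($Y{\left(m,Q \right)} = \frac{9}{-5 + 0} = \frac{9}{-5} = 9 \left(- \frac{1}{5}\right) = - \frac{9}{5}$)
$w = \frac{3515}{147}$ ($w = 15 - 5 \frac{-147 - 115}{56 + 91} = 15 - 5 \left(- \frac{262}{147}\right) = 15 - 5 \left(\left(-262\right) \frac{1}{147}\right) = 15 - - \frac{1310}{147} = 15 + \frac{1310}{147} = \frac{3515}{147} \approx 23.912$)
$S{\left(G,j \right)} = - \frac{9}{1450}$ ($S{\left(G,j \right)} = - \frac{9}{5 \cdot 290} = \left(- \frac{9}{5}\right) \frac{1}{290} = - \frac{9}{1450}$)
$\frac{1}{-95092 + S{\left(-113,w \right)}} = \frac{1}{-95092 - \frac{9}{1450}} = \frac{1}{- \frac{137883409}{1450}} = - \frac{1450}{137883409}$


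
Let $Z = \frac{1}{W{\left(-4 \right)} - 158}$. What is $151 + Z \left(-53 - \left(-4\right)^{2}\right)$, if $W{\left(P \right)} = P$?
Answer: $\frac{8177}{54} \approx 151.43$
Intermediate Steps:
$Z = - \frac{1}{162}$ ($Z = \frac{1}{-4 - 158} = \frac{1}{-162} = - \frac{1}{162} \approx -0.0061728$)
$151 + Z \left(-53 - \left(-4\right)^{2}\right) = 151 - \frac{-53 - \left(-4\right)^{2}}{162} = 151 - \frac{-53 - 16}{162} = 151 - - \frac{23}{54} = 151 + \frac{23}{54} = \frac{8177}{54}$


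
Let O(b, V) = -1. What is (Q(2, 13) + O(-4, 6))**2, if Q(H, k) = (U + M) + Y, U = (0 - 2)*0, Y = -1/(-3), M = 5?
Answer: 169/9 ≈ 18.778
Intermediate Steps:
Y = 1/3 (Y = -1*(-1/3) = 1/3 ≈ 0.33333)
U = 0 (U = -2*0 = 0)
Q(H, k) = 16/3 (Q(H, k) = (0 + 5) + 1/3 = 5 + 1/3 = 16/3)
(Q(2, 13) + O(-4, 6))**2 = (16/3 - 1)**2 = (13/3)**2 = 169/9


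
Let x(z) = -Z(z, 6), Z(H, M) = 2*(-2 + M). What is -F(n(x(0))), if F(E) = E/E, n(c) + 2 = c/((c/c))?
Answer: -1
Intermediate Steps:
Z(H, M) = -4 + 2*M
x(z) = -8 (x(z) = -(-4 + 2*6) = -(-4 + 12) = -1*8 = -8)
n(c) = -2 + c (n(c) = -2 + c/((c/c)) = -2 + c/1 = -2 + c*1 = -2 + c)
F(E) = 1
-F(n(x(0))) = -1*1 = -1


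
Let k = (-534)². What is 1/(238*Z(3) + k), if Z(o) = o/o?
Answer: 1/285394 ≈ 3.5039e-6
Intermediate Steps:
k = 285156
Z(o) = 1
1/(238*Z(3) + k) = 1/(238*1 + 285156) = 1/(238 + 285156) = 1/285394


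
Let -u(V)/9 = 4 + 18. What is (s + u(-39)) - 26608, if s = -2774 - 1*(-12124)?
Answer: -17456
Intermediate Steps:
u(V) = -198 (u(V) = -9*(4 + 18) = -9*22 = -198)
s = 9350 (s = -2774 + 12124 = 9350)
(s + u(-39)) - 26608 = (9350 - 198) - 26608 = 9152 - 26608 = -17456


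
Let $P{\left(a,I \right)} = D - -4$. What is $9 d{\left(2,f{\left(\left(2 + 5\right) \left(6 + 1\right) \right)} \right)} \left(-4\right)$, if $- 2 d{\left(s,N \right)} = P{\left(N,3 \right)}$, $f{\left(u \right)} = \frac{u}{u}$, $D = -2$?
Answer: $36$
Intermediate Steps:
$f{\left(u \right)} = 1$
$P{\left(a,I \right)} = 2$ ($P{\left(a,I \right)} = -2 - -4 = -2 + 4 = 2$)
$d{\left(s,N \right)} = -1$ ($d{\left(s,N \right)} = \left(- \frac{1}{2}\right) 2 = -1$)
$9 d{\left(2,f{\left(\left(2 + 5\right) \left(6 + 1\right) \right)} \right)} \left(-4\right) = 9 \left(-1\right) \left(-4\right) = \left(-9\right) \left(-4\right) = 36$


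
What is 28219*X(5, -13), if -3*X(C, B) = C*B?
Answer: 1834235/3 ≈ 6.1141e+5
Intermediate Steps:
X(C, B) = -B*C/3 (X(C, B) = -C*B/3 = -B*C/3)
28219*X(5, -13) = 28219*(-1/3*(-13)*5) = 28219*(65/3) = 1834235/3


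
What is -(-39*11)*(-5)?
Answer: -2145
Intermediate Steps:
-(-39*11)*(-5) = -(-429)*(-5) = -1*2145 = -2145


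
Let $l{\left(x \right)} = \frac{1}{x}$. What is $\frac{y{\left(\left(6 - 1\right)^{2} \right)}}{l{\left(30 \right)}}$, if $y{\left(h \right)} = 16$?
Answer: $480$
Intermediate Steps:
$\frac{y{\left(\left(6 - 1\right)^{2} \right)}}{l{\left(30 \right)}} = \frac{16}{\frac{1}{30}} = 16 \frac{1}{\frac{1}{30}} = 16 \cdot 30 = 480$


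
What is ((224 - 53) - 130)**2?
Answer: 1681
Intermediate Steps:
((224 - 53) - 130)**2 = (171 - 130)**2 = 41**2 = 1681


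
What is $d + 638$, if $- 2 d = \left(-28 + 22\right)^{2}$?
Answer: $620$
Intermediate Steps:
$d = -18$ ($d = - \frac{\left(-28 + 22\right)^{2}}{2} = - \frac{\left(-6\right)^{2}}{2} = \left(- \frac{1}{2}\right) 36 = -18$)
$d + 638 = -18 + 638 = 620$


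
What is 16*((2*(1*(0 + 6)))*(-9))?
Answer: -1728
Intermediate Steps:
16*((2*(1*(0 + 6)))*(-9)) = 16*((2*(1*6))*(-9)) = 16*((2*6)*(-9)) = 16*(12*(-9)) = 16*(-108) = -1728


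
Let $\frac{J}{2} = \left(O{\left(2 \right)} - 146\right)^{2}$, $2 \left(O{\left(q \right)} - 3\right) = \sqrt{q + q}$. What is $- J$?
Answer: $-40328$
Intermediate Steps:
$O{\left(q \right)} = 3 + \frac{\sqrt{2} \sqrt{q}}{2}$ ($O{\left(q \right)} = 3 + \frac{\sqrt{q + q}}{2} = 3 + \frac{\sqrt{2 q}}{2} = 3 + \frac{\sqrt{2} \sqrt{q}}{2}$)
$J = 40328$ ($J = 2 \left(\left(3 + \frac{\sqrt{2} \sqrt{2}}{2}\right) - 146\right)^{2} = 2 \left(\left(3 + 1\right) - 146\right)^{2} = 2 \left(4 - 146\right)^{2} = 2 \left(-142\right)^{2} = 2 \cdot 20164 = 40328$)
$- J = \left(-1\right) 40328 = -40328$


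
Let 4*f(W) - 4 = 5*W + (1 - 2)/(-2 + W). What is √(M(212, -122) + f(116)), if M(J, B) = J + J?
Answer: √29630766/228 ≈ 23.875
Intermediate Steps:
M(J, B) = 2*J
f(W) = 1 - 1/(4*(-2 + W)) + 5*W/4 (f(W) = 1 + (5*W + (1 - 2)/(-2 + W))/4 = 1 + (5*W - 1/(-2 + W))/4 = 1 + (-1/(-2 + W) + 5*W)/4 = 1 + (-1/(4*(-2 + W)) + 5*W/4) = 1 - 1/(4*(-2 + W)) + 5*W/4)
√(M(212, -122) + f(116)) = √(2*212 + (-9 - 6*116 + 5*116²)/(4*(-2 + 116))) = √(424 + (¼)*(-9 - 696 + 5*13456)/114) = √(424 + (¼)*(1/114)*(-9 - 696 + 67280)) = √(424 + (¼)*(1/114)*66575) = √(424 + 66575/456) = √(259919/456) = √29630766/228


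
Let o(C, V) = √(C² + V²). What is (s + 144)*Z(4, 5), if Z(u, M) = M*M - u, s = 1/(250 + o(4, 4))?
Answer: 13493463/4462 - 3*√2/2231 ≈ 3024.1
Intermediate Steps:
s = 1/(250 + 4*√2) (s = 1/(250 + √(4² + 4²)) = 1/(250 + √(16 + 16)) = 1/(250 + √32) = 1/(250 + 4*√2) ≈ 0.0039115)
Z(u, M) = M² - u
(s + 144)*Z(4, 5) = ((125/31234 - √2/15617) + 144)*(5² - 1*4) = (4497821/31234 - √2/15617)*(25 - 4) = (4497821/31234 - √2/15617)*21 = 13493463/4462 - 3*√2/2231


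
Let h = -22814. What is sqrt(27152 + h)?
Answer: 3*sqrt(482) ≈ 65.864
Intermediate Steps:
sqrt(27152 + h) = sqrt(27152 - 22814) = sqrt(4338) = 3*sqrt(482)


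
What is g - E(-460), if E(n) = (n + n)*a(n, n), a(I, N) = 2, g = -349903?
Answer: -348063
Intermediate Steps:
E(n) = 4*n (E(n) = (n + n)*2 = (2*n)*2 = 4*n)
g - E(-460) = -349903 - 4*(-460) = -349903 - 1*(-1840) = -349903 + 1840 = -348063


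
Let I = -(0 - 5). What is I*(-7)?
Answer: -35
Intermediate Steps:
I = 5 (I = -1*(-5) = 5)
I*(-7) = 5*(-7) = -35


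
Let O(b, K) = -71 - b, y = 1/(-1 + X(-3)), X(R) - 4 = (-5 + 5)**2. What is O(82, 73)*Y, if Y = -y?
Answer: 51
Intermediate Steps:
X(R) = 4 (X(R) = 4 + (-5 + 5)**2 = 4 + 0**2 = 4 + 0 = 4)
y = 1/3 (y = 1/(-1 + 4) = 1/3 ≈ 0.33333)
Y = -1/3 (Y = -1*1/3 = -1/3 ≈ -0.33333)
O(82, 73)*Y = (-71 - 1*82)*(-1/3) = (-71 - 82)*(-1/3) = -153*(-1/3) = 51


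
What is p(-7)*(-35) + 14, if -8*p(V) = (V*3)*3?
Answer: -2093/8 ≈ -261.63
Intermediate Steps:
p(V) = -9*V/8 (p(V) = -V*3*3/8 = -3*V*3/8 = -9*V/8)
p(-7)*(-35) + 14 = -9/8*(-7)*(-35) + 14 = (63/8)*(-35) + 14 = -2205/8 + 14 = -2093/8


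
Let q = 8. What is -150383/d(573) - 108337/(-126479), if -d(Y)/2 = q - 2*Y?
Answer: -18773716445/287866204 ≈ -65.217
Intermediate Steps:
d(Y) = -16 + 4*Y (d(Y) = -2*(8 - 2*Y) = -16 + 4*Y)
-150383/d(573) - 108337/(-126479) = -150383/(-16 + 4*573) - 108337/(-126479) = -150383/(-16 + 2292) - 108337*(-1/126479) = -150383/2276 + 108337/126479 = -18773716445/287866204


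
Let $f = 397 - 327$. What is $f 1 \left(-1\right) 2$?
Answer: $-140$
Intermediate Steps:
$f = 70$
$f 1 \left(-1\right) 2 = 70 \cdot 1 \left(-1\right) 2 = 70 \left(\left(-1\right) 2\right) = 70 \left(-2\right) = -140$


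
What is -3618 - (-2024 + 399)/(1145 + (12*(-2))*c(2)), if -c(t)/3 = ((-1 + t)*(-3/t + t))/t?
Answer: -4206109/1163 ≈ -3616.6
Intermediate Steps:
c(t) = -3*(-1 + t)*(t - 3/t)/t (c(t) = -3*(-1 + t)*(-3/t + t)/t = -3*(-1 + t)*(t - 3/t)/t)
-3618 - (-2024 + 399)/(1145 + (12*(-2))*c(2)) = -3618 - (-2024 + 399)/(1145 + (12*(-2))*(3 - 9/2² - 3*2 + 9/2)) = -3618 - (-1625)/(1145 - 24*(3 - 9*¼ - 6 + 9*(½))) = -3618 - (-1625)/(1145 - 24*(3 - 9/4 - 6 + 9/2)) = -3618 - (-1625)/(1145 - 24*(-¾)) = -3618 - (-1625)/(1145 + 18) = -3618 - (-1625)/1163 = -3618 - 1*(-1625/1163) = -3618 + 1625/1163 = -4206109/1163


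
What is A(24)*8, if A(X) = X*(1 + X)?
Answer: 4800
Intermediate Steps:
A(24)*8 = (24*(1 + 24))*8 = (24*25)*8 = 600*8 = 4800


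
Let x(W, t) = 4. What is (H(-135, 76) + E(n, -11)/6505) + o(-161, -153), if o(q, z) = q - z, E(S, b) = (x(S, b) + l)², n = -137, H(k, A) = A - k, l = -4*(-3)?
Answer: 1320771/6505 ≈ 203.04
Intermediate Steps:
l = 12
E(S, b) = 256 (E(S, b) = (4 + 12)² = 16² = 256)
(H(-135, 76) + E(n, -11)/6505) + o(-161, -153) = ((76 - 1*(-135)) + 256/6505) + (-161 - 1*(-153)) = ((76 + 135) + 256*(1/6505)) + (-161 + 153) = (211 + 256/6505) - 8 = 1372811/6505 - 8 = 1320771/6505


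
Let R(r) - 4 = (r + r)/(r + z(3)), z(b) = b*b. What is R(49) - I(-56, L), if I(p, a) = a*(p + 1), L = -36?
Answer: -57255/29 ≈ -1974.3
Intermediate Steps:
z(b) = b**2
R(r) = 4 + 2*r/(9 + r) (R(r) = 4 + (r + r)/(r + 3**2) = 4 + (2*r)/(r + 9) = 4 + (2*r)/(9 + r) = 4 + 2*r/(9 + r))
I(p, a) = a*(1 + p)
R(49) - I(-56, L) = 6*(6 + 49)/(9 + 49) - (-36)*(1 - 56) = 6*55/58 - (-36)*(-55) = 6*(1/58)*55 - 1*1980 = 165/29 - 1980 = -57255/29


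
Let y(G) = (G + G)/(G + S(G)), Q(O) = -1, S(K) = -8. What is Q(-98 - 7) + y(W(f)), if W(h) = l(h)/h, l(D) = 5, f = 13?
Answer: -109/99 ≈ -1.1010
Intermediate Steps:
W(h) = 5/h
y(G) = 2*G/(-8 + G) (y(G) = (G + G)/(G - 8) = (2*G)/(-8 + G) = 2*G/(-8 + G))
Q(-98 - 7) + y(W(f)) = -1 + 2*(5/13)/(-8 + 5/13) = -1 + 2*(5/13)/(-99/13) = -1 + 2*(5/13)*(-13/99) = -1 - 10/99 = -109/99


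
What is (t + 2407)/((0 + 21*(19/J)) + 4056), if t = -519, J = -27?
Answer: 16992/36371 ≈ 0.46719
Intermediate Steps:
(t + 2407)/((0 + 21*(19/J)) + 4056) = (-519 + 2407)/((0 + 21*(19/(-27))) + 4056) = 1888/((0 + 21*(19*(-1/27))) + 4056) = 1888/((0 + 21*(-19/27)) + 4056) = 1888/((0 - 133/9) + 4056) = 1888/(-133/9 + 4056) = 1888/(36371/9) = 1888*(9/36371) = 16992/36371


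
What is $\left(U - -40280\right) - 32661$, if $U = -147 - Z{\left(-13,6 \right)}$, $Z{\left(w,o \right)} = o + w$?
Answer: $7479$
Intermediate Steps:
$U = -140$ ($U = -147 - \left(6 - 13\right) = -147 - -7 = -147 + 7 = -140$)
$\left(U - -40280\right) - 32661 = \left(-140 - -40280\right) - 32661 = \left(-140 + 40280\right) - 32661 = 40140 - 32661 = 7479$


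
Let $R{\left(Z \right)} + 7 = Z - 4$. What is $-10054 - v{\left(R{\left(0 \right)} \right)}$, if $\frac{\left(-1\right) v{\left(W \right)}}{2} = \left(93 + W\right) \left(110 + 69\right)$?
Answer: $19302$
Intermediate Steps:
$R{\left(Z \right)} = -11 + Z$ ($R{\left(Z \right)} = -7 + \left(Z - 4\right) = -7 + \left(-4 + Z\right) = -11 + Z$)
$v{\left(W \right)} = -33294 - 358 W$ ($v{\left(W \right)} = - 2 \left(93 + W\right) \left(110 + 69\right) = - 2 \left(93 + W\right) 179 = - 2 \left(16647 + 179 W\right) = -33294 - 358 W$)
$-10054 - v{\left(R{\left(0 \right)} \right)} = -10054 - \left(-33294 - 358 \left(-11 + 0\right)\right) = -10054 - \left(-33294 - -3938\right) = -10054 - \left(-33294 + 3938\right) = -10054 - -29356 = -10054 + 29356 = 19302$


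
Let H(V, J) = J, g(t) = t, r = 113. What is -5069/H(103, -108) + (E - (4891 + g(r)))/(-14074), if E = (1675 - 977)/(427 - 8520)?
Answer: 290868681209/6150647628 ≈ 47.291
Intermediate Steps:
E = -698/8093 (E = 698/(-8093) = 698*(-1/8093) = -698/8093 ≈ -0.086247)
-5069/H(103, -108) + (E - (4891 + g(r)))/(-14074) = -5069/(-108) + (-698/8093 - (4891 + 113))/(-14074) = -5069*(-1/108) + (-698/8093 - 1*5004)*(-1/14074) = 5069/108 + (-698/8093 - 5004)*(-1/14074) = 5069/108 - 40498070/8093*(-1/14074) = 5069/108 + 20249035/56950441 = 290868681209/6150647628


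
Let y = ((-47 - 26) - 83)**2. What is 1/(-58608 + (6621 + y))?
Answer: -1/27651 ≈ -3.6165e-5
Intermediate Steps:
y = 24336 (y = (-73 - 83)**2 = (-156)**2 = 24336)
1/(-58608 + (6621 + y)) = 1/(-58608 + (6621 + 24336)) = 1/(-58608 + 30957) = 1/(-27651) = -1/27651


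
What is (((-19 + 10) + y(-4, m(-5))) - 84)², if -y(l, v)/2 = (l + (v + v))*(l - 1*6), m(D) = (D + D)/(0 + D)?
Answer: 8649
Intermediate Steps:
m(D) = 2 (m(D) = (2*D)/D = 2)
y(l, v) = -2*(-6 + l)*(l + 2*v) (y(l, v) = -2*(l + (v + v))*(l - 1*6) = -2*(l + 2*v)*(l - 6) = -2*(l + 2*v)*(-6 + l) = -2*(-6 + l)*(l + 2*v))
(((-19 + 10) + y(-4, m(-5))) - 84)² = (((-19 + 10) + (-2*(-4)² + 12*(-4) + 24*2 - 4*(-4)*2)) - 84)² = ((-9 + (-2*16 - 48 + 48 + 32)) - 84)² = ((-9 + (-32 - 48 + 48 + 32)) - 84)² = ((-9 + 0) - 84)² = (-9 - 84)² = (-93)² = 8649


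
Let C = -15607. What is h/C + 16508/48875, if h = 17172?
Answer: -581641144/762792125 ≈ -0.76252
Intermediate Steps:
h/C + 16508/48875 = 17172/(-15607) + 16508/48875 = 17172*(-1/15607) + 16508*(1/48875) = -17172/15607 + 16508/48875 = -581641144/762792125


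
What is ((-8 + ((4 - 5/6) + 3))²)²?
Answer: 14641/1296 ≈ 11.297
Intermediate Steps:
((-8 + ((4 - 5/6) + 3))²)² = ((-8 + ((4 - 5*⅙) + 3))²)² = ((-8 + ((4 - ⅚) + 3))²)² = ((-8 + (19/6 + 3))²)² = ((-8 + 37/6)²)² = ((-11/6)²)² = (121/36)² = 14641/1296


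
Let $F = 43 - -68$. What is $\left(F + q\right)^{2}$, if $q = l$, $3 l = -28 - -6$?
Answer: $\frac{96721}{9} \approx 10747.0$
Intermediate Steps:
$l = - \frac{22}{3}$ ($l = \frac{-28 - -6}{3} = \frac{-28 + 6}{3} = \frac{1}{3} \left(-22\right) = - \frac{22}{3} \approx -7.3333$)
$q = - \frac{22}{3} \approx -7.3333$
$F = 111$ ($F = 43 + 68 = 111$)
$\left(F + q\right)^{2} = \left(111 - \frac{22}{3}\right)^{2} = \left(\frac{311}{3}\right)^{2} = \frac{96721}{9}$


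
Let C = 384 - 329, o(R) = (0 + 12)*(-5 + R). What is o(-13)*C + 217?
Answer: -11663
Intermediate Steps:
o(R) = -60 + 12*R (o(R) = 12*(-5 + R) = -60 + 12*R)
C = 55
o(-13)*C + 217 = (-60 + 12*(-13))*55 + 217 = (-60 - 156)*55 + 217 = -216*55 + 217 = -11880 + 217 = -11663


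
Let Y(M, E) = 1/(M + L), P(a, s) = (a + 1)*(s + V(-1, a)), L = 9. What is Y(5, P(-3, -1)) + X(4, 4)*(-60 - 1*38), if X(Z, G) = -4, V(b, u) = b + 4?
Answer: 5489/14 ≈ 392.07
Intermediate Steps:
V(b, u) = 4 + b
P(a, s) = (1 + a)*(3 + s) (P(a, s) = (a + 1)*(s + (4 - 1)) = (1 + a)*(s + 3) = (1 + a)*(3 + s))
Y(M, E) = 1/(9 + M) (Y(M, E) = 1/(M + 9) = 1/(9 + M))
Y(5, P(-3, -1)) + X(4, 4)*(-60 - 1*38) = 1/(9 + 5) - 4*(-60 - 1*38) = 1/14 - 4*(-60 - 38) = 1/14 - 4*(-98) = 1/14 + 392 = 5489/14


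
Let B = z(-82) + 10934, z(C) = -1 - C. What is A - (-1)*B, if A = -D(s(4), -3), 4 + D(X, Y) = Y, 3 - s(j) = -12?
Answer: 11022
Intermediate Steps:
s(j) = 15 (s(j) = 3 - 1*(-12) = 3 + 12 = 15)
D(X, Y) = -4 + Y
B = 11015 (B = (-1 - 1*(-82)) + 10934 = (-1 + 82) + 10934 = 81 + 10934 = 11015)
A = 7 (A = -(-4 - 3) = -1*(-7) = 7)
A - (-1)*B = 7 - (-1)*11015 = 7 - 1*(-11015) = 7 + 11015 = 11022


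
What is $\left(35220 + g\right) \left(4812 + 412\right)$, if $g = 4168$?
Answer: $205762912$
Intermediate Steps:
$\left(35220 + g\right) \left(4812 + 412\right) = \left(35220 + 4168\right) \left(4812 + 412\right) = 39388 \cdot 5224 = 205762912$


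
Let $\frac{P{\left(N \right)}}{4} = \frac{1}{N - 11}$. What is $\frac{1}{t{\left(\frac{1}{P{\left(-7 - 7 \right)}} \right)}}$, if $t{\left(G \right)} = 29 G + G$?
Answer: $- \frac{2}{375} \approx -0.0053333$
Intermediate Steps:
$P{\left(N \right)} = \frac{4}{-11 + N}$ ($P{\left(N \right)} = \frac{4}{N - 11} = \frac{4}{-11 + N}$)
$t{\left(G \right)} = 30 G$
$\frac{1}{t{\left(\frac{1}{P{\left(-7 - 7 \right)}} \right)}} = \frac{1}{30 \frac{1}{4 \frac{1}{-11 - 14}}} = \frac{1}{30 \frac{1}{4 \frac{1}{-25}}} = \frac{1}{30 \frac{1}{4 \left(- \frac{1}{25}\right)}} = \frac{1}{30 \frac{1}{- \frac{4}{25}}} = \frac{1}{30 \left(- \frac{25}{4}\right)} = \frac{1}{- \frac{375}{2}} = - \frac{2}{375}$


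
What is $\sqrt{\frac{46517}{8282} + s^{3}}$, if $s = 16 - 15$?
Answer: $\frac{\sqrt{453845318}}{8282} \approx 2.5723$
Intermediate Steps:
$s = 1$
$\sqrt{\frac{46517}{8282} + s^{3}} = \sqrt{\frac{46517}{8282} + 1^{3}} = \sqrt{46517 \cdot \frac{1}{8282} + 1} = \sqrt{\frac{46517}{8282} + 1} = \sqrt{\frac{54799}{8282}} = \frac{\sqrt{453845318}}{8282}$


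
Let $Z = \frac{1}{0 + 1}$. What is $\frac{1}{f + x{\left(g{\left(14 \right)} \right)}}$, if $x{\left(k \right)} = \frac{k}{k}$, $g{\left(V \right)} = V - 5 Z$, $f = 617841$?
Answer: $\frac{1}{617842} \approx 1.6185 \cdot 10^{-6}$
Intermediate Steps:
$Z = 1$ ($Z = 1^{-1} = 1$)
$g{\left(V \right)} = -5 + V$ ($g{\left(V \right)} = V - 5 = -5 + V$)
$x{\left(k \right)} = 1$
$\frac{1}{f + x{\left(g{\left(14 \right)} \right)}} = \frac{1}{617841 + 1} = \frac{1}{617842}$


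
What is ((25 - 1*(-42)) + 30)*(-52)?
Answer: -5044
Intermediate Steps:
((25 - 1*(-42)) + 30)*(-52) = ((25 + 42) + 30)*(-52) = (67 + 30)*(-52) = 97*(-52) = -5044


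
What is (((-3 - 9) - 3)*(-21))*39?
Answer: 12285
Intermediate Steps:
(((-3 - 9) - 3)*(-21))*39 = ((-12 - 3)*(-21))*39 = -15*(-21)*39 = 315*39 = 12285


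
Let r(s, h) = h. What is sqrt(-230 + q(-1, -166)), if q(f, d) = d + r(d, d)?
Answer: I*sqrt(562) ≈ 23.707*I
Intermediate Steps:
q(f, d) = 2*d (q(f, d) = d + d = 2*d)
sqrt(-230 + q(-1, -166)) = sqrt(-230 + 2*(-166)) = sqrt(-230 - 332) = sqrt(-562) = I*sqrt(562)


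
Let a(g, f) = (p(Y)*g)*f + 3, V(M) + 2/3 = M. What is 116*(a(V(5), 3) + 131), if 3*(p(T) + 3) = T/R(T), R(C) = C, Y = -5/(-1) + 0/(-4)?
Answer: 34568/3 ≈ 11523.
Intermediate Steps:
V(M) = -⅔ + M
Y = 5 (Y = -5*(-1) + 0*(-¼) = 5 + 0 = 5)
p(T) = -8/3 (p(T) = -3 + (T/T)/3 = -3 + (⅓)*1 = -3 + ⅓ = -8/3)
a(g, f) = 3 - 8*f*g/3 (a(g, f) = (-8*g/3)*f + 3 = -8*f*g/3 + 3 = 3 - 8*f*g/3)
116*(a(V(5), 3) + 131) = 116*((3 - 8/3*3*(-⅔ + 5)) + 131) = 116*((3 - 8/3*3*13/3) + 131) = 116*((3 - 104/3) + 131) = 116*(-95/3 + 131) = 116*(298/3) = 34568/3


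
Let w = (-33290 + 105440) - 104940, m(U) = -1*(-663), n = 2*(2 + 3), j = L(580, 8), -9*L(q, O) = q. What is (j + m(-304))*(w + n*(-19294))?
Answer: -1216007510/9 ≈ -1.3511e+8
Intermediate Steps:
L(q, O) = -q/9
j = -580/9 (j = -⅑*580 = -580/9 ≈ -64.444)
n = 10 (n = 2*5 = 10)
m(U) = 663
w = -32790 (w = 72150 - 104940 = -32790)
(j + m(-304))*(w + n*(-19294)) = (-580/9 + 663)*(-32790 + 10*(-19294)) = 5387*(-32790 - 192940)/9 = (5387/9)*(-225730) = -1216007510/9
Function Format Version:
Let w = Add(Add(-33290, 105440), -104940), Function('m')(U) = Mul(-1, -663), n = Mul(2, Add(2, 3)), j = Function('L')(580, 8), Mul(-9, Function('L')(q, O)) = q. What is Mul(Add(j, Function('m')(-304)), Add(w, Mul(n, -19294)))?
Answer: Rational(-1216007510, 9) ≈ -1.3511e+8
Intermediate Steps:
Function('L')(q, O) = Mul(Rational(-1, 9), q)
j = Rational(-580, 9) (j = Mul(Rational(-1, 9), 580) = Rational(-580, 9) ≈ -64.444)
n = 10 (n = Mul(2, 5) = 10)
Function('m')(U) = 663
w = -32790 (w = Add(72150, -104940) = -32790)
Mul(Add(j, Function('m')(-304)), Add(w, Mul(n, -19294))) = Mul(Add(Rational(-580, 9), 663), Add(-32790, Mul(10, -19294))) = Mul(Rational(5387, 9), Add(-32790, -192940)) = Mul(Rational(5387, 9), -225730) = Rational(-1216007510, 9)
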